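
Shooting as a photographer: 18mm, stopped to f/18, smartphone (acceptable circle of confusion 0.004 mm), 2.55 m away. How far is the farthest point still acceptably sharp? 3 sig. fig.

5.83 m

Hyperfocal distance H = f²/(N·c) + f = 18²/(18 × 0.004) + 18 = 324/0.072 + 18 ≈ 4518.0 mm ≈ 4.518 m.
Far limit Df = s·(H − f)/(H − s) = 2550 × (4518.0 − 18) / (4518.0 − 2550) = 2550 × 4500.0 / 1968.0 ≈ 5830.8 mm ≈ 5.83 m.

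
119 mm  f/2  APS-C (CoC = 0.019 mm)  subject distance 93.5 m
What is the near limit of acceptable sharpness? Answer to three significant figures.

74.8 m

Hyperfocal distance H = f²/(N·c) + f = 119²/(2 × 0.019) + 119 = 14161/0.038 + 119 ≈ 372776.9 mm ≈ 372.8 m.
Near limit Dn = s·(H − f)/(H + s − 2f) = 93500 × (372776.9 − 119) / (372776.9 + 93500 − 2 × 119) = 93500 × 372657.9 / 466038.9 ≈ 74765 mm ≈ 74.8 m.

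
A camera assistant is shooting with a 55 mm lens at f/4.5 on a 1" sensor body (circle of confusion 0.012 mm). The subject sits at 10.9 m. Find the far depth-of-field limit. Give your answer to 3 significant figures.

Hyperfocal distance H = f²/(N·c) + f = 55²/(4.5 × 0.012) + 55 = 3025/0.054 + 55 ≈ 56073.5 mm ≈ 56.07 m.
Far limit Df = s·(H − f)/(H − s) = 10900 × (56073.5 − 55) / (56073.5 − 10900) = 10900 × 56018.5 / 45173.5 ≈ 13517 mm ≈ 13.5 m.

13.5 m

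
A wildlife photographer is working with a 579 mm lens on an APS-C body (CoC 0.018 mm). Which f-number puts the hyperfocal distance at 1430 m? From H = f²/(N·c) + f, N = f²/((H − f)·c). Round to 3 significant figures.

f/13

Rearrange H = f²/(N·c) + f for N: N = f² / ((H − f)·c).
N = 579² / ((1430000 − 579) × 0.018) = 335241 / 25730 ≈ 13.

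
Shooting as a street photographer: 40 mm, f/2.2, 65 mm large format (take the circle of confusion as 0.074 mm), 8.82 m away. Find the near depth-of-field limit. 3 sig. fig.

Hyperfocal distance H = f²/(N·c) + f = 40²/(2.2 × 0.074) + 40 = 1600/0.1628 + 40 ≈ 9868.0 mm ≈ 9.868 m.
Near limit Dn = s·(H − f)/(H + s − 2f) = 8820 × (9868.0 − 40) / (9868.0 + 8820 − 2 × 40) = 8820 × 9828.0 / 18608.0 ≈ 4658.4 mm ≈ 4.66 m.

4.66 m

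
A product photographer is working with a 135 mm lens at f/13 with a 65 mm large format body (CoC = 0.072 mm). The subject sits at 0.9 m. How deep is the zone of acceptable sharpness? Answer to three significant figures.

70.8 mm

Hyperfocal distance H = f²/(N·c) + f = 135²/(13 × 0.072) + 135 = 18225/0.936 + 135 ≈ 19606.2 mm ≈ 19.61 m.
Near limit Dn = s·(H − f)/(H + s − 2f) = 900 × (19606.2 − 135) / (19606.2 + 900 − 2 × 135) = 900 × 19471.2 / 20236.2 ≈ 865.977 mm.
Far limit Df = s·(H − f)/(H − s) = 900 × (19606.2 − 135) / (19606.2 − 900) = 900 × 19471.2 / 18706.2 ≈ 936.806 mm.
Depth of field = Df − Dn = 936.806 − 865.977 ≈ 70.829 mm.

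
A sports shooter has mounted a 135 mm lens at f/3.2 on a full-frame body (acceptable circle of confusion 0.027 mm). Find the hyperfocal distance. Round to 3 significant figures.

Hyperfocal distance H = f²/(N·c) + f = 135²/(3.2 × 0.027) + 135 = 18225/0.0864 + 135 ≈ 211072.5 mm ≈ 211 m.

211 m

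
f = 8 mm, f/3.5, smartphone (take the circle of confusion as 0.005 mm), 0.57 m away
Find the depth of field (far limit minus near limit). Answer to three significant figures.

179 mm

Hyperfocal distance H = f²/(N·c) + f = 8²/(3.5 × 0.005) + 8 = 64/0.0175 + 8 ≈ 3665.1 mm ≈ 3.665 m.
Near limit Dn = s·(H − f)/(H + s − 2f) = 570 × (3665.1 − 8) / (3665.1 + 570 − 2 × 8) = 570 × 3657.1 / 4219.1 ≈ 494.07 mm.
Far limit Df = s·(H − f)/(H − s) = 570 × (3665.1 − 8) / (3665.1 − 570) = 570 × 3657.1 / 3095.1 ≈ 673.50 mm.
Depth of field = Df − Dn = 673.50 − 494.07 ≈ 179.43 mm.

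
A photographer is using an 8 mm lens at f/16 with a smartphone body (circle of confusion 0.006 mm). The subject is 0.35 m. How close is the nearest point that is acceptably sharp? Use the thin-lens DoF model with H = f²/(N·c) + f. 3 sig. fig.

231 mm

Hyperfocal distance H = f²/(N·c) + f = 8²/(16 × 0.006) + 8 = 64/0.096 + 8 ≈ 674.7 mm ≈ 0.675 m.
Near limit Dn = s·(H − f)/(H + s − 2f) = 350 × (674.7 − 8) / (674.7 + 350 − 2 × 8) = 350 × 666.7 / 1008.7 ≈ 231.33 mm.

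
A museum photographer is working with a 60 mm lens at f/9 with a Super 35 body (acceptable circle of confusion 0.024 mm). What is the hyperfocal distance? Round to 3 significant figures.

Hyperfocal distance H = f²/(N·c) + f = 60²/(9 × 0.024) + 60 = 3600/0.216 + 60 ≈ 16726.7 mm ≈ 16.7 m.

16.7 m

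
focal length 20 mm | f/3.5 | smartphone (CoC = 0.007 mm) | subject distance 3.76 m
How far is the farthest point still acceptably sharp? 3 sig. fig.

Hyperfocal distance H = f²/(N·c) + f = 20²/(3.5 × 0.007) + 20 = 400/0.0245 + 20 ≈ 16346.5 mm ≈ 16.35 m.
Far limit Df = s·(H − f)/(H − s) = 3760 × (16346.5 − 20) / (16346.5 − 3760) = 3760 × 16326.5 / 12586.5 ≈ 4877.3 mm ≈ 4.88 m.

4.88 m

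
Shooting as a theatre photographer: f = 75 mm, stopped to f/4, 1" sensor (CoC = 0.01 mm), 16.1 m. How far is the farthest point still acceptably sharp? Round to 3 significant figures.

18.2 m

Hyperfocal distance H = f²/(N·c) + f = 75²/(4 × 0.01) + 75 = 5625/0.04 + 75 ≈ 140700.0 mm ≈ 140.7 m.
Far limit Df = s·(H − f)/(H − s) = 16100 × (140700.0 − 75) / (140700.0 − 16100) = 16100 × 140625.0 / 124600.0 ≈ 18171 mm ≈ 18.2 m.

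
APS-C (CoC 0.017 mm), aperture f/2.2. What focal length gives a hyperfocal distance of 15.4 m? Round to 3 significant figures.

From H = f²/(N·c) + f, with f ≪ H: f ≈ √(H·N·c) = √(15400 × 2.2 × 0.017) = √575.96 ≈ 24.00 mm.
The +f correction barely moves this — solving exactly, f² + N·c·f − N·c·H = 0 ⇒ f = (−N·c + √((N·c)² + 4·N·c·H))/2 = (−0.0374 + √2303.8)/2 ≈ 23.980 mm, so f ≈ 24.0 mm.

24.0 mm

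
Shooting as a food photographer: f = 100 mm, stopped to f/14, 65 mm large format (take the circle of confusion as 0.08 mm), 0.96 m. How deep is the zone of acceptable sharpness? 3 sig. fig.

Hyperfocal distance H = f²/(N·c) + f = 100²/(14 × 0.08) + 100 = 10000/1.12 + 100 ≈ 9028.6 mm ≈ 9.029 m.
Near limit Dn = s·(H − f)/(H + s − 2f) = 960 × (9028.6 − 100) / (9028.6 + 960 − 2 × 100) = 960 × 8928.6 / 9788.6 ≈ 875.66 mm.
Far limit Df = s·(H − f)/(H − s) = 960 × (9028.6 − 100) / (9028.6 − 960) = 960 × 8928.6 / 8068.6 ≈ 1062.32 mm.
Depth of field = Df − Dn = 1062.32 − 875.66 ≈ 186.66 mm.

187 mm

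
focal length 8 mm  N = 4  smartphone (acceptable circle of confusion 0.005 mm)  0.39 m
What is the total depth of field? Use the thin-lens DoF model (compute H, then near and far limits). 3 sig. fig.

Hyperfocal distance H = f²/(N·c) + f = 8²/(4 × 0.005) + 8 = 64/0.02 + 8 ≈ 3208.0 mm ≈ 3.208 m.
Near limit Dn = s·(H − f)/(H + s − 2f) = 390 × (3208.0 − 8) / (3208.0 + 390 − 2 × 8) = 390 × 3200.0 / 3582.0 ≈ 348.409 mm.
Far limit Df = s·(H − f)/(H − s) = 390 × (3208.0 − 8) / (3208.0 − 390) = 390 × 3200.0 / 2818.0 ≈ 442.867 mm.
Depth of field = Df − Dn = 442.867 − 348.409 ≈ 94.458 mm.

94.5 mm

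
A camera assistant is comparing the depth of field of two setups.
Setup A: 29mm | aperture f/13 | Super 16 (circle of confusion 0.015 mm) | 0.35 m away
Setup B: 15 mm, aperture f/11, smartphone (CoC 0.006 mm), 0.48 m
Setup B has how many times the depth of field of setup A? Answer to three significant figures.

Setup A: H = 29²/(13×0.015) + 29 ≈ 4341.8 mm; DoF = Df − Dn = 378.145 − 325.754 ≈ 52.391 mm.
Setup B: H = 15²/(11×0.006) + 15 ≈ 3424.1 mm; DoF = Df − Dn = 555.81 − 422.39 ≈ 133.42 mm.
Ratio = 133.42 / 52.391 ≈ 2.55.

2.55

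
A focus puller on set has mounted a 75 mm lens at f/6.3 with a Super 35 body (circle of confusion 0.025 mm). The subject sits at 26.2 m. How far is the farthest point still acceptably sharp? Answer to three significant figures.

97.6 m

Hyperfocal distance H = f²/(N·c) + f = 75²/(6.3 × 0.025) + 75 = 5625/0.1575 + 75 ≈ 35789.3 mm ≈ 35.79 m.
Far limit Df = s·(H − f)/(H − s) = 26200 × (35789.3 − 75) / (35789.3 − 26200) = 26200 × 35714.3 / 9589.3 ≈ 97579 mm ≈ 97.6 m.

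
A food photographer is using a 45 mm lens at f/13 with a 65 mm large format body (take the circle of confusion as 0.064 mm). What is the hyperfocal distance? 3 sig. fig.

Hyperfocal distance H = f²/(N·c) + f = 45²/(13 × 0.064) + 45 = 2025/0.832 + 45 ≈ 2478.9 mm ≈ 2.48 m.

2.48 m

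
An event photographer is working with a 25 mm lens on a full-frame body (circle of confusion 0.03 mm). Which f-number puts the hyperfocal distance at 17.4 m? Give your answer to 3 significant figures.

Rearrange H = f²/(N·c) + f for N: N = f² / ((H − f)·c).
N = 25² / ((17400 − 25) × 0.03) = 625 / 521.2 ≈ 1.20.

f/1.20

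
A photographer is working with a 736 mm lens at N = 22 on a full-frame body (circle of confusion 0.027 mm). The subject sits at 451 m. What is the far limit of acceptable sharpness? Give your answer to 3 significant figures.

Hyperfocal distance H = f²/(N·c) + f = 736²/(22 × 0.027) + 736 = 541696/0.594 + 736 ≈ 912682.1 mm ≈ 912.7 m.
Far limit Df = s·(H − f)/(H − s) = 451000 × (912682.1 − 736) / (912682.1 − 451000) = 451000 × 911946.1 / 461682.1 ≈ 890846 mm ≈ 891 m.

891 m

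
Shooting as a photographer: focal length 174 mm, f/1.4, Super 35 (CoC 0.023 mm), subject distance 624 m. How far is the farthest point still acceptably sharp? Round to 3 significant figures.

Hyperfocal distance H = f²/(N·c) + f = 174²/(1.4 × 0.023) + 174 = 30276/0.0322 + 174 ≈ 940422.4 mm ≈ 940.4 m.
Far limit Df = s·(H − f)/(H − s) = 624000 × (940422.4 − 174) / (940422.4 − 624000) = 624000 × 940248.4 / 316422.4 ≈ 1854214 mm ≈ 1850 m.

1850 m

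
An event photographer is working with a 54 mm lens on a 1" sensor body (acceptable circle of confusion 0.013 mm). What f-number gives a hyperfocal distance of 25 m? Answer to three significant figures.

Rearrange H = f²/(N·c) + f for N: N = f² / ((H − f)·c).
N = 54² / ((25000 − 54) × 0.013) = 2916 / 324.3 ≈ 8.99.

f/8.99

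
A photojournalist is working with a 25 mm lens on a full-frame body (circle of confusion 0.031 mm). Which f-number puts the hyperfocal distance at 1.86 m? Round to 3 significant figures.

Rearrange H = f²/(N·c) + f for N: N = f² / ((H − f)·c).
N = 25² / ((1860 − 25) × 0.031) = 625 / 56.88 ≈ 11.

f/11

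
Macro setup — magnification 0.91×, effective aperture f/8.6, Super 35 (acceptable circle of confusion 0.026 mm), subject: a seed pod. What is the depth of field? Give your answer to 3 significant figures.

At magnification m, DoF ≈ 2·N_eff·c/m² = 2 × 8.6 × 0.026 / 0.91² = 0.4472 / 0.8281 ≈ 0.54 mm.

0.540 mm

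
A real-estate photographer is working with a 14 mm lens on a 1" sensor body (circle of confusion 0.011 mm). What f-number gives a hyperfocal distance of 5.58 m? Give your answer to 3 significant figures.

Rearrange H = f²/(N·c) + f for N: N = f² / ((H − f)·c).
N = 14² / ((5580 − 14) × 0.011) = 196 / 61.23 ≈ 3.20.

f/3.20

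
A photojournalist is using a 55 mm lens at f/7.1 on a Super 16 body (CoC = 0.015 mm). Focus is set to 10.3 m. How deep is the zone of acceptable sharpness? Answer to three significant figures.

Hyperfocal distance H = f²/(N·c) + f = 55²/(7.1 × 0.015) + 55 = 3025/0.1065 + 55 ≈ 28458.8 mm ≈ 28.46 m.
Near limit Dn = s·(H − f)/(H + s − 2f) = 10300 × (28458.8 − 55) / (28458.8 + 10300 − 2 × 55) = 10300 × 28403.8 / 38648.8 ≈ 7569.7 mm.
Far limit Df = s·(H − f)/(H − s) = 10300 × (28458.8 − 55) / (28458.8 − 10300) = 10300 × 28403.8 / 18158.8 ≈ 16111.2 mm.
Depth of field = Df − Dn = 16111.2 − 7569.7 ≈ 8541.5 mm ≈ 8.54 m.

8.54 m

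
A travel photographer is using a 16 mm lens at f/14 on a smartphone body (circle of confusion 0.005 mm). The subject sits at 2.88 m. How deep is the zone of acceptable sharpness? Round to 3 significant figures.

Hyperfocal distance H = f²/(N·c) + f = 16²/(14 × 0.005) + 16 = 256/0.07 + 16 ≈ 3673.1 mm ≈ 3.673 m.
Near limit Dn = s·(H − f)/(H + s − 2f) = 2880 × (3673.1 − 16) / (3673.1 + 2880 − 2 × 16) = 2880 × 3657.1 / 6521.1 ≈ 1615 mm.
Far limit Df = s·(H − f)/(H − s) = 2880 × (3673.1 − 16) / (3673.1 − 2880) = 2880 × 3657.1 / 793.1 ≈ 13280 mm.
Depth of field = Df − Dn = 13280 − 1615 ≈ 11665 mm ≈ 11.7 m.

11.7 m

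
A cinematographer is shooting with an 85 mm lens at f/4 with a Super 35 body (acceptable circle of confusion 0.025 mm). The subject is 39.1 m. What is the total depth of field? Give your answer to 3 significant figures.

59.6 m

Hyperfocal distance H = f²/(N·c) + f = 85²/(4 × 0.025) + 85 = 7225/0.1 + 85 ≈ 72335.0 mm ≈ 72.33 m.
Near limit Dn = s·(H − f)/(H + s − 2f) = 39100 × (72335.0 − 85) / (72335.0 + 39100 − 2 × 85) = 39100 × 72250.0 / 111265.0 ≈ 25390 mm.
Far limit Df = s·(H − f)/(H − s) = 39100 × (72335.0 − 85) / (72335.0 − 39100) = 39100 × 72250.0 / 33235.0 ≈ 85000 mm.
Depth of field = Df − Dn = 85000 − 25390 ≈ 59610 mm ≈ 59.6 m.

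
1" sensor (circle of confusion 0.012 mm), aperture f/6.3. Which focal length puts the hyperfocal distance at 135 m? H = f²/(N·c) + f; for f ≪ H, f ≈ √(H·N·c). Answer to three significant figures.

101 mm

From H = f²/(N·c) + f, with f ≪ H: f ≈ √(H·N·c) = √(135000 × 6.3 × 0.012) = √10206 ≈ 101.0 mm.
The +f correction barely moves this — solving exactly, f² + N·c·f − N·c·H = 0 ⇒ f = (−N·c + √((N·c)² + 4·N·c·H))/2 = (−0.0756 + √40824)/2 ≈ 100.99 mm, so f ≈ 101 mm.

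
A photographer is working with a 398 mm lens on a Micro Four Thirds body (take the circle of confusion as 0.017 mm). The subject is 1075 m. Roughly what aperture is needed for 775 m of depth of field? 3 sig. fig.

f/2.80

Write h = H − f = f²/(N·c). The thin-lens limits are Dn = s·h/(h + (s−f)) and Df = s·h/(h − (s−f)), so DoF = Df − Dn = 2·s·(s−f)·h / (h² − (s−f)²).
That is a quadratic in h: DoF·h² − 2·s·(s−f)·h − DoF·(s−f)² = 0 ⇒ h = (s−f)·(s + √(s² + DoF²)) / DoF = 1074602 × (1075000 + √(1075000² + 775000²)) / 775000 = 1074602 × (1075000 + 1325236) / 775000 ≈ 3328127 mm.
Then N = f²/(c·h) = 398² / (0.017 × 3328127) = 158404 / 56578 ≈ 2.80.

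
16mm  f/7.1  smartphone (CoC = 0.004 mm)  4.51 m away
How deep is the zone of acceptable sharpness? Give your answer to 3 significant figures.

5.98 m

Hyperfocal distance H = f²/(N·c) + f = 16²/(7.1 × 0.004) + 16 = 256/0.0284 + 16 ≈ 9030.1 mm ≈ 9.030 m.
Near limit Dn = s·(H − f)/(H + s − 2f) = 4510 × (9030.1 − 16) / (9030.1 + 4510 − 2 × 16) = 4510 × 9014.1 / 13508.1 ≈ 3009.6 mm.
Far limit Df = s·(H − f)/(H − s) = 4510 × (9030.1 − 16) / (9030.1 − 4510) = 4510 × 9014.1 / 4520.1 ≈ 8994.0 mm.
Depth of field = Df − Dn = 8994.0 − 3009.6 ≈ 5984.4 mm ≈ 5.98 m.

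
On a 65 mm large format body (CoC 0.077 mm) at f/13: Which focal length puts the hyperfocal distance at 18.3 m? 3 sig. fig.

From H = f²/(N·c) + f, with f ≪ H: f ≈ √(H·N·c) = √(18300 × 13 × 0.077) = √18318 ≈ 135.3 mm.
The +f correction barely moves this — solving exactly, f² + N·c·f − N·c·H = 0 ⇒ f = (−N·c + √((N·c)² + 4·N·c·H))/2 = (−1.001 + √73274)/2 ≈ 134.85 mm, so f ≈ 135 mm.

135 mm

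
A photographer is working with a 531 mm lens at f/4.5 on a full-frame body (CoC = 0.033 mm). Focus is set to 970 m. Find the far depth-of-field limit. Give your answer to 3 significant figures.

1980 m

Hyperfocal distance H = f²/(N·c) + f = 531²/(4.5 × 0.033) + 531 = 281961/0.1485 + 531 ≈ 1899258.3 mm ≈ 1899 m.
Far limit Df = s·(H − f)/(H − s) = 970000 × (1899258.3 − 531) / (1899258.3 − 970000) = 970000 × 1898727.3 / 929258.3 ≈ 1981974 mm ≈ 1980 m.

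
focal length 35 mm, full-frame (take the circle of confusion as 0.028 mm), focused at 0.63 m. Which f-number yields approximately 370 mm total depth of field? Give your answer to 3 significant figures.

f/20

Write h = H − f = f²/(N·c). The thin-lens limits are Dn = s·h/(h + (s−f)) and Df = s·h/(h − (s−f)), so DoF = Df − Dn = 2·s·(s−f)·h / (h² − (s−f)²).
That is a quadratic in h: DoF·h² − 2·s·(s−f)·h − DoF·(s−f)² = 0 ⇒ h = (s−f)·(s + √(s² + DoF²)) / DoF = 595 × (630 + √(630² + 370²)) / 370 = 595 × (630 + 730.616) / 370 ≈ 2188.0 mm.
Then N = f²/(c·h) = 35² / (0.028 × 2188.0) = 1225 / 61.265 ≈ 20.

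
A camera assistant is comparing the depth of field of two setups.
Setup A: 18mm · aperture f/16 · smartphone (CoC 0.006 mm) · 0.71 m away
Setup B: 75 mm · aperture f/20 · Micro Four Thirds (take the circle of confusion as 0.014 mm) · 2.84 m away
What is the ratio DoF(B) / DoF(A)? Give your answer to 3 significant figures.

Setup A: H = 18²/(16×0.006) + 18 ≈ 3393.0 mm; DoF = Df − Dn = 893.12 − 589.19 ≈ 303.93 mm.
Setup B: H = 75²/(20×0.014) + 75 ≈ 20164.3 mm; DoF = Df − Dn = 3293.27 − 2496.41 ≈ 796.86 mm.
Ratio = 796.86 / 303.93 ≈ 2.62.

2.62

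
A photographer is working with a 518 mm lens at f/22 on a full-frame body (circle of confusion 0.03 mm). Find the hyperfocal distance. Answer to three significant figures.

Hyperfocal distance H = f²/(N·c) + f = 518²/(22 × 0.03) + 518 = 268324/0.66 + 518 ≈ 407069.5 mm ≈ 407 m.

407 m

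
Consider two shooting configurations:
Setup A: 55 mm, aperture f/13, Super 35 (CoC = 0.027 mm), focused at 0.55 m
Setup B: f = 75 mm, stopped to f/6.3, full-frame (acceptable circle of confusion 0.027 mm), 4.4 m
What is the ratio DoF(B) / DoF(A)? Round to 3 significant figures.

Setup A: H = 55²/(13×0.027) + 55 ≈ 8673.2 mm; DoF = Df − Dn = 583.515 − 520.126 ≈ 63.389 mm.
Setup B: H = 75²/(6.3×0.027) + 75 ≈ 33143.8 mm; DoF = Df − Dn = 5062.1 − 3891.1 ≈ 1171.0 mm.
Ratio = 1171.0 / 63.389 ≈ 18.5.

18.5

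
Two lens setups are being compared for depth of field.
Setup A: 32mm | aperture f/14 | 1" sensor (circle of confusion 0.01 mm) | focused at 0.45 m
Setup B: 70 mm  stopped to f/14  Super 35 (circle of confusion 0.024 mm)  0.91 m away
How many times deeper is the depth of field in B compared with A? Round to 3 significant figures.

Setup A: H = 32²/(14×0.01) + 32 ≈ 7346.3 mm; DoF = Df − Dn = 477.276 − 425.673 ≈ 51.603 mm.
Setup B: H = 70²/(14×0.024) + 70 ≈ 14653.3 mm; DoF = Df − Dn = 965.62 − 860.44 ≈ 105.18 mm.
Ratio = 105.18 / 51.603 ≈ 2.04.

2.04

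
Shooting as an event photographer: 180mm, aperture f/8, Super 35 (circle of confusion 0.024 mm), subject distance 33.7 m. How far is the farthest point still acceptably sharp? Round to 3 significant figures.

Hyperfocal distance H = f²/(N·c) + f = 180²/(8 × 0.024) + 180 = 32400/0.192 + 180 ≈ 168930.0 mm ≈ 168.9 m.
Far limit Df = s·(H − f)/(H − s) = 33700 × (168930.0 − 180) / (168930.0 − 33700) = 33700 × 168750.0 / 135230.0 ≈ 42053 mm ≈ 42.1 m.

42.1 m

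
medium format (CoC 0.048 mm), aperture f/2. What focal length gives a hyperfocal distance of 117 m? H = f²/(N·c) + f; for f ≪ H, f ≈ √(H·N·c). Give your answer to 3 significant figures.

From H = f²/(N·c) + f, with f ≪ H: f ≈ √(H·N·c) = √(117000 × 2 × 0.048) = √11232 ≈ 106.0 mm.
The +f correction barely moves this — solving exactly, f² + N·c·f − N·c·H = 0 ⇒ f = (−N·c + √((N·c)² + 4·N·c·H))/2 = (−0.096 + √44928)/2 ≈ 105.93 mm, so f ≈ 106 mm.

106 mm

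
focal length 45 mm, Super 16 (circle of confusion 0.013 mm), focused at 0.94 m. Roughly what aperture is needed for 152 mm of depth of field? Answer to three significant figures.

f/14

Write h = H − f = f²/(N·c). The thin-lens limits are Dn = s·h/(h + (s−f)) and Df = s·h/(h − (s−f)), so DoF = Df − Dn = 2·s·(s−f)·h / (h² − (s−f)²).
That is a quadratic in h: DoF·h² − 2·s·(s−f)·h − DoF·(s−f)² = 0 ⇒ h = (s−f)·(s + √(s² + DoF²)) / DoF = 895 × (940 + √(940² + 152²)) / 152 = 895 × (940 + 952.210) / 152 ≈ 11142 mm.
Then N = f²/(c·h) = 45² / (0.013 × 11142) = 2025 / 144.84 ≈ 14.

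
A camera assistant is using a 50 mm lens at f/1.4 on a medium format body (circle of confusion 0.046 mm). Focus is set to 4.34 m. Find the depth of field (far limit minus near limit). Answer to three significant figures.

Hyperfocal distance H = f²/(N·c) + f = 50²/(1.4 × 0.046) + 50 = 2500/0.0644 + 50 ≈ 38869.9 mm ≈ 38.87 m.
Near limit Dn = s·(H − f)/(H + s − 2f) = 4340 × (38869.9 − 50) / (38869.9 + 4340 − 2 × 50) = 4340 × 38819.9 / 43109.9 ≈ 3908.11 mm.
Far limit Df = s·(H − f)/(H − s) = 4340 × (38869.9 − 50) / (38869.9 − 4340) = 4340 × 38819.9 / 34529.9 ≈ 4879.20 mm.
Depth of field = Df − Dn = 4879.20 − 3908.11 ≈ 971.09 mm ≈ 0.971 m.

0.971 m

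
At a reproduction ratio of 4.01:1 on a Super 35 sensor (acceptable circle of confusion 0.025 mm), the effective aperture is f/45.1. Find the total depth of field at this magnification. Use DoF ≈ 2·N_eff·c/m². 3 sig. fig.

At magnification m, DoF ≈ 2·N_eff·c/m² = 2 × 45.1 × 0.025 / 4.01² = 2.255 / 16.08 ≈ 0.14 mm.

0.140 mm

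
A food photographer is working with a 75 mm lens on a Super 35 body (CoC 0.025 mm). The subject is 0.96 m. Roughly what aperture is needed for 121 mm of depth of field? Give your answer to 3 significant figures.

f/16

Write h = H − f = f²/(N·c). The thin-lens limits are Dn = s·h/(h + (s−f)) and Df = s·h/(h − (s−f)), so DoF = Df − Dn = 2·s·(s−f)·h / (h² − (s−f)²).
That is a quadratic in h: DoF·h² − 2·s·(s−f)·h − DoF·(s−f)² = 0 ⇒ h = (s−f)·(s + √(s² + DoF²)) / DoF = 885 × (960 + √(960² + 121²)) / 121 = 885 × (960 + 967.595) / 121 ≈ 14099 mm.
Then N = f²/(c·h) = 75² / (0.025 × 14099) = 5625 / 352.46 ≈ 16.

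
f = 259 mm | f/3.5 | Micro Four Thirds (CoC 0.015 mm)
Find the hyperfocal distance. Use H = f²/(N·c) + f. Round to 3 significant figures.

1280 m

Hyperfocal distance H = f²/(N·c) + f = 259²/(3.5 × 0.015) + 259 = 67081/0.0525 + 259 ≈ 1277992.3 mm ≈ 1280 m.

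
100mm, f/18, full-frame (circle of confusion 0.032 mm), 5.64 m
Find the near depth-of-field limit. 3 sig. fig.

4.28 m

Hyperfocal distance H = f²/(N·c) + f = 100²/(18 × 0.032) + 100 = 10000/0.576 + 100 ≈ 17461.1 mm ≈ 17.46 m.
Near limit Dn = s·(H − f)/(H + s − 2f) = 5640 × (17461.1 − 100) / (17461.1 + 5640 − 2 × 100) = 5640 × 17361.1 / 22901.1 ≈ 4275.6 mm ≈ 4.28 m.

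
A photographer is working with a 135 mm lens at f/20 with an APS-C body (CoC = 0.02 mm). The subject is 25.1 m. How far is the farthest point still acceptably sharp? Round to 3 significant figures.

Hyperfocal distance H = f²/(N·c) + f = 135²/(20 × 0.02) + 135 = 18225/0.4 + 135 ≈ 45697.5 mm ≈ 45.70 m.
Far limit Df = s·(H − f)/(H − s) = 25100 × (45697.5 − 135) / (45697.5 − 25100) = 25100 × 45562.5 / 20597.5 ≈ 55522 mm ≈ 55.5 m.

55.5 m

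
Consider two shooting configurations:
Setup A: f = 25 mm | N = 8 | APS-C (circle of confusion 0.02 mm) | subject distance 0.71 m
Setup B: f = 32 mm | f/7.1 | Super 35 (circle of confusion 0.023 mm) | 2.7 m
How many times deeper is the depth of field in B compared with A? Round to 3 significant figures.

Setup A: H = 25²/(8×0.02) + 25 ≈ 3931.2 mm; DoF = Df − Dn = 860.98 − 604.07 ≈ 256.91 mm.
Setup B: H = 32²/(7.1×0.023) + 32 ≈ 6302.7 mm; DoF = Df − Dn = 4699.5 − 1894.1 ≈ 2805.4 mm.
Ratio = 2805.4 / 256.91 ≈ 10.9.

10.9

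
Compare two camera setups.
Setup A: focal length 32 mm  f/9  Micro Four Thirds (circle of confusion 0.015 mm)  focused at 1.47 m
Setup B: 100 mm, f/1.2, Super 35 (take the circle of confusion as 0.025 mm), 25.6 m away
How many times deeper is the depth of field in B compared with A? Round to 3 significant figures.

Setup A: H = 32²/(9×0.015) + 32 ≈ 7617.2 mm; DoF = Df − Dn = 1813.87 − 1235.73 ≈ 578.14 mm.
Setup B: H = 100²/(1.2×0.025) + 100 ≈ 333433.3 mm; DoF = Df − Dn = 27720.6 − 23780.8 ≈ 3939.8 mm.
Ratio = 3939.8 / 578.14 ≈ 6.81.

6.81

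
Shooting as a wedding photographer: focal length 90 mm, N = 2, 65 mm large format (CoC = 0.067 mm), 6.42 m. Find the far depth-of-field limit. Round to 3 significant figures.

Hyperfocal distance H = f²/(N·c) + f = 90²/(2 × 0.067) + 90 = 8100/0.134 + 90 ≈ 60537.8 mm ≈ 60.54 m.
Far limit Df = s·(H − f)/(H − s) = 6420 × (60537.8 − 90) / (60537.8 − 6420) = 6420 × 60447.8 / 54117.8 ≈ 7170.9 mm ≈ 7.17 m.

7.17 m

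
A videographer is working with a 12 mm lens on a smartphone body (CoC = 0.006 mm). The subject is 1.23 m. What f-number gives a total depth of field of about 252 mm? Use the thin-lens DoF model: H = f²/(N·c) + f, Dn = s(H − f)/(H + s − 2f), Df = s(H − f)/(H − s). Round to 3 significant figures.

Write h = H − f = f²/(N·c). The thin-lens limits are Dn = s·h/(h + (s−f)) and Df = s·h/(h − (s−f)), so DoF = Df − Dn = 2·s·(s−f)·h / (h² − (s−f)²).
That is a quadratic in h: DoF·h² − 2·s·(s−f)·h − DoF·(s−f)² = 0 ⇒ h = (s−f)·(s + √(s² + DoF²)) / DoF = 1218 × (1230 + √(1230² + 252²)) / 252 = 1218 × (1230 + 1255.55) / 252 ≈ 12013 mm.
Then N = f²/(c·h) = 12² / (0.006 × 12013) = 144 / 72.081 ≈ 2.00.

f/2.00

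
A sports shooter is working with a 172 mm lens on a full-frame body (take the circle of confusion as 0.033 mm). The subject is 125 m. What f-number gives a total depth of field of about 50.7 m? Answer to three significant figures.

Write h = H − f = f²/(N·c). The thin-lens limits are Dn = s·h/(h + (s−f)) and Df = s·h/(h − (s−f)), so DoF = Df − Dn = 2·s·(s−f)·h / (h² − (s−f)²).
That is a quadratic in h: DoF·h² − 2·s·(s−f)·h − DoF·(s−f)² = 0 ⇒ h = (s−f)·(s + √(s² + DoF²)) / DoF = 124828 × (125000 + √(125000² + 50700²)) / 50700 = 124828 × (125000 + 134891) / 50700 ≈ 639874 mm.
Then N = f²/(c·h) = 172² / (0.033 × 639874) = 29584 / 21116 ≈ 1.40.

f/1.40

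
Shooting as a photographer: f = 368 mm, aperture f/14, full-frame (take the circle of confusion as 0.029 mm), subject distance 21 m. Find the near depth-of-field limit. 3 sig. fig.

19.8 m

Hyperfocal distance H = f²/(N·c) + f = 368²/(14 × 0.029) + 368 = 135424/0.406 + 368 ≈ 333924.7 mm ≈ 333.9 m.
Near limit Dn = s·(H − f)/(H + s − 2f) = 21000 × (333924.7 − 368) / (333924.7 + 21000 − 2 × 368) = 21000 × 333556.7 / 354188.7 ≈ 19777 mm ≈ 19.8 m.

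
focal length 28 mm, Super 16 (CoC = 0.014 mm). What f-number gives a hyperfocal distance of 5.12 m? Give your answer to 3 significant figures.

Rearrange H = f²/(N·c) + f for N: N = f² / ((H − f)·c).
N = 28² / ((5120 − 28) × 0.014) = 784 / 71.29 ≈ 11.

f/11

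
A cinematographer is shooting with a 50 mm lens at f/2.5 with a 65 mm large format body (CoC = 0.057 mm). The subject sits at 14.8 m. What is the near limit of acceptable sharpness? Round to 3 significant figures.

Hyperfocal distance H = f²/(N·c) + f = 50²/(2.5 × 0.057) + 50 = 2500/0.1425 + 50 ≈ 17593.9 mm ≈ 17.59 m.
Near limit Dn = s·(H − f)/(H + s − 2f) = 14800 × (17593.9 − 50) / (17593.9 + 14800 − 2 × 50) = 14800 × 17543.9 / 32293.9 ≈ 8040.2 mm ≈ 8.04 m.

8.04 m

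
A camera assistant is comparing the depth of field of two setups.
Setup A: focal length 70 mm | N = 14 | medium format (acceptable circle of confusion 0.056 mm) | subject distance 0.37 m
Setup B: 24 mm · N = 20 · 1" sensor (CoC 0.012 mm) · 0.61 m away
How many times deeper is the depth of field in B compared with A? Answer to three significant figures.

Setup A: H = 70²/(14×0.056) + 70 ≈ 6320.0 mm; DoF = Df − Dn = 388.655 − 353.053 ≈ 35.602 mm.
Setup B: H = 24²/(20×0.012) + 24 ≈ 2424.0 mm; DoF = Df − Dn = 807.06 − 490.29 ≈ 316.77 mm.
Ratio = 316.77 / 35.602 ≈ 8.90.

8.90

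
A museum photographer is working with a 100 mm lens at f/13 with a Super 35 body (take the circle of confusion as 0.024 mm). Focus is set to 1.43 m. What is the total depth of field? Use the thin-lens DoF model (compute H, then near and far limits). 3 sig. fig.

Hyperfocal distance H = f²/(N·c) + f = 100²/(13 × 0.024) + 100 = 10000/0.312 + 100 ≈ 32151.3 mm ≈ 32.15 m.
Near limit Dn = s·(H − f)/(H + s − 2f) = 1430 × (32151.3 − 100) / (32151.3 + 1430 − 2 × 100) = 1430 × 32051.3 / 33381.3 ≈ 1373.02 mm.
Far limit Df = s·(H − f)/(H − s) = 1430 × (32151.3 − 100) / (32151.3 − 1430) = 1430 × 32051.3 / 30721.3 ≈ 1491.91 mm.
Depth of field = Df − Dn = 1491.91 − 1373.02 ≈ 118.89 mm.

119 mm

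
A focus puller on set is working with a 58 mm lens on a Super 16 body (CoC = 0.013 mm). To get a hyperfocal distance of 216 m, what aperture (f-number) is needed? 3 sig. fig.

Rearrange H = f²/(N·c) + f for N: N = f² / ((H − f)·c).
N = 58² / ((216000 − 58) × 0.013) = 3364 / 2807 ≈ 1.20.

f/1.20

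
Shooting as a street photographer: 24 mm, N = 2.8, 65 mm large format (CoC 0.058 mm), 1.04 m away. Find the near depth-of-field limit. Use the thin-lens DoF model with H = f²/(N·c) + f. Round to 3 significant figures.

0.808 m

Hyperfocal distance H = f²/(N·c) + f = 24²/(2.8 × 0.058) + 24 = 576/0.1624 + 24 ≈ 3570.8 mm ≈ 3.571 m.
Near limit Dn = s·(H − f)/(H + s − 2f) = 1040 × (3570.8 − 24) / (3570.8 + 1040 − 2 × 24) = 1040 × 3546.8 / 4562.8 ≈ 808.42 mm ≈ 0.808 m.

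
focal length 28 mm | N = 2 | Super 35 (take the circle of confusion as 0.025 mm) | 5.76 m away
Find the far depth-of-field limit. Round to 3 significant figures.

9.08 m

Hyperfocal distance H = f²/(N·c) + f = 28²/(2 × 0.025) + 28 = 784/0.05 + 28 ≈ 15708.0 mm ≈ 15.71 m.
Far limit Df = s·(H − f)/(H − s) = 5760 × (15708.0 − 28) / (15708.0 − 5760) = 5760 × 15680.0 / 9948.0 ≈ 9078.9 mm ≈ 9.08 m.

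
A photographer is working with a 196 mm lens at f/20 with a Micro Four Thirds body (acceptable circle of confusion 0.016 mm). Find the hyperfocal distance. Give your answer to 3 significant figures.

Hyperfocal distance H = f²/(N·c) + f = 196²/(20 × 0.016) + 196 = 38416/0.32 + 196 ≈ 120246.0 mm ≈ 120 m.

120 m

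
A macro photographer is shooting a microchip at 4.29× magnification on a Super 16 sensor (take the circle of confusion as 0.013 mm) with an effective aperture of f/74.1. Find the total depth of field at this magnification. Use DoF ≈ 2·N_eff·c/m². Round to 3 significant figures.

0.105 mm

At magnification m, DoF ≈ 2·N_eff·c/m² = 2 × 74.1 × 0.013 / 4.29² = 1.927 / 18.4 ≈ 0.105 mm.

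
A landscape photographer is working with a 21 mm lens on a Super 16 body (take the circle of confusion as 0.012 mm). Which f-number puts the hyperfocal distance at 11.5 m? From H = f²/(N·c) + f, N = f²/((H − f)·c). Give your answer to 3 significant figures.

Rearrange H = f²/(N·c) + f for N: N = f² / ((H − f)·c).
N = 21² / ((11500 − 21) × 0.012) = 441 / 137.7 ≈ 3.20.

f/3.20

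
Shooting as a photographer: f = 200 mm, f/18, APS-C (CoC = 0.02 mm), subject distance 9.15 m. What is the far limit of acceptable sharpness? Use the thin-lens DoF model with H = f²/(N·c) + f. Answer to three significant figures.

Hyperfocal distance H = f²/(N·c) + f = 200²/(18 × 0.02) + 200 = 40000/0.36 + 200 ≈ 111311.1 mm ≈ 111.3 m.
Far limit Df = s·(H − f)/(H − s) = 9150 × (111311.1 − 200) / (111311.1 − 9150) = 9150 × 111111.1 / 102161.1 ≈ 9951.6 mm ≈ 9.95 m.

9.95 m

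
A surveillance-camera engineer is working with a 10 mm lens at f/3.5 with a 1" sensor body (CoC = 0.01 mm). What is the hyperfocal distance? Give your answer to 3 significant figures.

2.87 m

Hyperfocal distance H = f²/(N·c) + f = 10²/(3.5 × 0.01) + 10 = 100/0.035 + 10 ≈ 2867.1 mm ≈ 2.87 m.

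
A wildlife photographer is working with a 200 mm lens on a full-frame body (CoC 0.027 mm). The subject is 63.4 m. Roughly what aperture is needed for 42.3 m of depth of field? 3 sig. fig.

Write h = H − f = f²/(N·c). The thin-lens limits are Dn = s·h/(h + (s−f)) and Df = s·h/(h − (s−f)), so DoF = Df − Dn = 2·s·(s−f)·h / (h² − (s−f)²).
That is a quadratic in h: DoF·h² − 2·s·(s−f)·h − DoF·(s−f)² = 0 ⇒ h = (s−f)·(s + √(s² + DoF²)) / DoF = 63200 × (63400 + √(63400² + 42300²)) / 42300 = 63200 × (63400 + 76215.8) / 42300 ≈ 208599 mm.
Then N = f²/(c·h) = 200² / (0.027 × 208599) = 40000 / 5632.2 ≈ 7.10.

f/7.10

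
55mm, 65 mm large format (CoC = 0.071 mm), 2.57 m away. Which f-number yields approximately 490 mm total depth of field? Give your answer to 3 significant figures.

f/1.60

Write h = H − f = f²/(N·c). The thin-lens limits are Dn = s·h/(h + (s−f)) and Df = s·h/(h − (s−f)), so DoF = Df − Dn = 2·s·(s−f)·h / (h² − (s−f)²).
That is a quadratic in h: DoF·h² − 2·s·(s−f)·h − DoF·(s−f)² = 0 ⇒ h = (s−f)·(s + √(s² + DoF²)) / DoF = 2515 × (2570 + √(2570² + 490²)) / 490 = 2515 × (2570 + 2616.30) / 490 ≈ 26619 mm.
Then N = f²/(c·h) = 55² / (0.071 × 26619) = 3025 / 1890.0 ≈ 1.60.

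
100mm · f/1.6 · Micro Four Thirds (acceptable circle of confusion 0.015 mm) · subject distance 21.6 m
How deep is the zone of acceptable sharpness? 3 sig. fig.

Hyperfocal distance H = f²/(N·c) + f = 100²/(1.6 × 0.015) + 100 = 10000/0.024 + 100 ≈ 416766.7 mm ≈ 416.8 m.
Near limit Dn = s·(H − f)/(H + s − 2f) = 21600 × (416766.7 − 100) / (416766.7 + 21600 − 2 × 100) = 21600 × 416666.7 / 438166.7 ≈ 20540.1 mm.
Far limit Df = s·(H − f)/(H − s) = 21600 × (416766.7 − 100) / (416766.7 − 21600) = 21600 × 416666.7 / 395166.7 ≈ 22775.2 mm.
Depth of field = Df − Dn = 22775.2 − 20540.1 ≈ 2235.1 mm ≈ 2.24 m.

2.24 m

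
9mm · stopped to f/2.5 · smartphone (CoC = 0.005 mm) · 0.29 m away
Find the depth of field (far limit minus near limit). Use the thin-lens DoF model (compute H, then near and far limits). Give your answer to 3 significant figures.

25.2 mm

Hyperfocal distance H = f²/(N·c) + f = 9²/(2.5 × 0.005) + 9 = 81/0.0125 + 9 ≈ 6489.0 mm ≈ 6.489 m.
Near limit Dn = s·(H − f)/(H + s − 2f) = 290 × (6489.0 − 9) / (6489.0 + 290 − 2 × 9) = 290 × 6480.0 / 6761.0 ≈ 277.947 mm.
Far limit Df = s·(H − f)/(H − s) = 290 × (6489.0 − 9) / (6489.0 − 290) = 290 × 6480.0 / 6199.0 ≈ 303.146 mm.
Depth of field = Df − Dn = 303.146 − 277.947 ≈ 25.199 mm.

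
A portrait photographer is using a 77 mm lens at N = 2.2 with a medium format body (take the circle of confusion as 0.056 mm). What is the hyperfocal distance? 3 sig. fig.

48.2 m

Hyperfocal distance H = f²/(N·c) + f = 77²/(2.2 × 0.056) + 77 = 5929/0.1232 + 77 ≈ 48202.0 mm ≈ 48.2 m.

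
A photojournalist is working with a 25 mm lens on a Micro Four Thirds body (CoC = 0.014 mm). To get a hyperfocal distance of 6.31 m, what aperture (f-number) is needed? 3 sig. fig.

Rearrange H = f²/(N·c) + f for N: N = f² / ((H − f)·c).
N = 25² / ((6310 − 25) × 0.014) = 625 / 87.99 ≈ 7.10.

f/7.10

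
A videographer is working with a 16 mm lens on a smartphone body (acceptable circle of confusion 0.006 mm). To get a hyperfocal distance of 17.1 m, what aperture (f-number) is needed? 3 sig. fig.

f/2.50

Rearrange H = f²/(N·c) + f for N: N = f² / ((H − f)·c).
N = 16² / ((17100 − 16) × 0.006) = 256 / 102.5 ≈ 2.50.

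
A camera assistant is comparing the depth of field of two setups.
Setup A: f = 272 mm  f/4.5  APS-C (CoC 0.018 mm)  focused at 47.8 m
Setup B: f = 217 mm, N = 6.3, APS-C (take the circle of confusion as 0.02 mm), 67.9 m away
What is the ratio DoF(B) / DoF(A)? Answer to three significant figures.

Setup A: H = 272²/(4.5×0.018) + 272 ≈ 913654.7 mm; DoF = Df − Dn = 50423.8 − 45435.7 ≈ 4988.1 mm.
Setup B: H = 217²/(6.3×0.02) + 217 ≈ 373939.2 mm; DoF = Df − Dn = 82917 − 57489 ≈ 25428 mm.
Ratio = 25428 / 4988.1 ≈ 5.10.

5.10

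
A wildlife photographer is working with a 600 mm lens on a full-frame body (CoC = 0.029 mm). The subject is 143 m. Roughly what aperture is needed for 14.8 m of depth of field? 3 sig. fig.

f/4.50

Write h = H − f = f²/(N·c). The thin-lens limits are Dn = s·h/(h + (s−f)) and Df = s·h/(h − (s−f)), so DoF = Df − Dn = 2·s·(s−f)·h / (h² − (s−f)²).
That is a quadratic in h: DoF·h² − 2·s·(s−f)·h − DoF·(s−f)² = 0 ⇒ h = (s−f)·(s + √(s² + DoF²)) / DoF = 142400 × (143000 + √(143000² + 14800²)) / 14800 = 142400 × (143000 + 143764) / 14800 ≈ 2759133 mm.
Then N = f²/(c·h) = 600² / (0.029 × 2759133) = 360000 / 80015 ≈ 4.50.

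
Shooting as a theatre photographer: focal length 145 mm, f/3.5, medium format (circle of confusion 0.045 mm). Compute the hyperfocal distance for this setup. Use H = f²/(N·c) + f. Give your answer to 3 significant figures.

Hyperfocal distance H = f²/(N·c) + f = 145²/(3.5 × 0.045) + 145 = 21025/0.1575 + 145 ≈ 133637.1 mm ≈ 134 m.

134 m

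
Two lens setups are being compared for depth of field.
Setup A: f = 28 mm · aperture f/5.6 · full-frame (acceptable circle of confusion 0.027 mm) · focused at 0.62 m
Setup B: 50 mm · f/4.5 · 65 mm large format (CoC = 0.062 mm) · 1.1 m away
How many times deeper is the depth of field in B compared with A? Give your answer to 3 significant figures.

1.82

Setup A: H = 28²/(5.6×0.027) + 28 ≈ 5213.2 mm; DoF = Df − Dn = 699.91 − 556.47 ≈ 143.44 mm.
Setup B: H = 50²/(4.5×0.062) + 50 ≈ 9010.6 mm; DoF = Df − Dn = 1246.01 − 984.62 ≈ 261.39 mm.
Ratio = 261.39 / 143.44 ≈ 1.82.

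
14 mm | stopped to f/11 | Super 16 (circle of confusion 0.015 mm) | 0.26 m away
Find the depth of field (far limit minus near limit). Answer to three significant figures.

113 mm

Hyperfocal distance H = f²/(N·c) + f = 14²/(11 × 0.015) + 14 = 196/0.165 + 14 ≈ 1201.9 mm ≈ 1.202 m.
Near limit Dn = s·(H − f)/(H + s − 2f) = 260 × (1201.9 − 14) / (1201.9 + 260 − 2 × 14) = 260 × 1187.9 / 1433.9 ≈ 215.39 mm.
Far limit Df = s·(H − f)/(H − s) = 260 × (1201.9 − 14) / (1201.9 − 260) = 260 × 1187.9 / 941.9 ≈ 327.91 mm.
Depth of field = Df − Dn = 327.91 − 215.39 ≈ 112.52 mm.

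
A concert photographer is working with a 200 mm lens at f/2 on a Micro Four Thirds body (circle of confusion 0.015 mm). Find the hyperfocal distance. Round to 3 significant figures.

Hyperfocal distance H = f²/(N·c) + f = 200²/(2 × 0.015) + 200 = 40000/0.03 + 200 ≈ 1333533.3 mm ≈ 1330 m.

1330 m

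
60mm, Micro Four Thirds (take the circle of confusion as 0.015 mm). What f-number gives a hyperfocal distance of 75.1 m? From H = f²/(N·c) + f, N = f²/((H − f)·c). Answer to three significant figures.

f/3.20

Rearrange H = f²/(N·c) + f for N: N = f² / ((H − f)·c).
N = 60² / ((75100 − 60) × 0.015) = 3600 / 1126 ≈ 3.20.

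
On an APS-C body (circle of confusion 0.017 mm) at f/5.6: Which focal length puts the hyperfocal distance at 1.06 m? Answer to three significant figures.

From H = f²/(N·c) + f, with f ≪ H: f ≈ √(H·N·c) = √(1060 × 5.6 × 0.017) = √100.91 ≈ 10.05 mm.
Exact: f² + N·c·f − N·c·H = 0 ⇒ f = (−N·c + √((N·c)² + 4·N·c·H))/2 = (−0.0952 + √403.66)/2 ≈ 9.9980 mm ≈ 10.0 mm.

10.0 mm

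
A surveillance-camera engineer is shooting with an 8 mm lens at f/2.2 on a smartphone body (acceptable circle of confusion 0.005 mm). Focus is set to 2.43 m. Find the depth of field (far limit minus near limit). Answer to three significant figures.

Hyperfocal distance H = f²/(N·c) + f = 8²/(2.2 × 0.005) + 8 = 64/0.011 + 8 ≈ 5826.2 mm ≈ 5.826 m.
Near limit Dn = s·(H − f)/(H + s − 2f) = 2430 × (5826.2 − 8) / (5826.2 + 2430 − 2 × 8) = 2430 × 5818.2 / 8240.2 ≈ 1715.8 mm.
Far limit Df = s·(H − f)/(H − s) = 2430 × (5826.2 − 8) / (5826.2 − 2430) = 2430 × 5818.2 / 3396.2 ≈ 4163.0 mm.
Depth of field = Df − Dn = 4163.0 − 1715.8 ≈ 2447.2 mm ≈ 2.45 m.

2.45 m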